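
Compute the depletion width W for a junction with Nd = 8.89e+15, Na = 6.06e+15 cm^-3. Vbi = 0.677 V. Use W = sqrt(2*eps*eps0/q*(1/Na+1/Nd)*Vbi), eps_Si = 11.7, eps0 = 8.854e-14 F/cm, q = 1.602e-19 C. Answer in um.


Step 1: 1/Na + 1/Nd = 1/6.06e+15 + 1/8.89e+15 = 2.77502e-16
Step 2: 2*eps*eps0/q = 2*11.7*8.854e-14/1.602e-19 = 1.293281e+07
Step 3: W^2 = 1.293281e+07 * 2.77502e-16 * 0.677 = 2.42967e-09
Step 4: W = sqrt(2.42967e-09) = 4.929e-05 cm = 0.4929 um

0.4929


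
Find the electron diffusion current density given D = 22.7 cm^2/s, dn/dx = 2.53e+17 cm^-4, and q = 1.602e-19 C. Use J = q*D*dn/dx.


Step 1: J = q * D * (dn/dx)
Step 2: J = 1.602e-19 * 22.7 * 2.53e+17
Step 3: J = 9.20e-01 A/cm^2

9.20e-01


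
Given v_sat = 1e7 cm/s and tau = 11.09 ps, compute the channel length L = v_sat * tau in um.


Step 1: tau in seconds = 11.09 ps * 1e-12 = 1.1090e-11 s
Step 2: L = v_sat * tau = 1e7 * 1.1090e-11 = 1.1090e-04 cm
Step 3: L in um = 1.1090e-04 * 1e4 = 1.109 um

1.109


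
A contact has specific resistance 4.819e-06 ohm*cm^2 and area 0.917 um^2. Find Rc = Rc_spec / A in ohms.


Step 1: Convert area to cm^2: 0.917 um^2 = 9.1700e-09 cm^2
Step 2: Rc = Rc_spec / A = 4.819e-06 / 9.1700e-09
Step 3: Rc = 5.26e+02 ohms

5.26e+02


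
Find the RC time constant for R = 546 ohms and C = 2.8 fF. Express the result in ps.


Step 1: tau = R * C
Step 2: tau = 546 * 2.8 fF = 546 * 2.8e-15 F
Step 3: tau = 1.5288e-12 s = 1.5288 ps

1.5288


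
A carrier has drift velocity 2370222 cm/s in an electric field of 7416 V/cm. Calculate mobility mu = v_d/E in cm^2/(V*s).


Step 1: mu = v_d / E
Step 2: mu = 2370222 / 7416
Step 3: mu = 319.61 cm^2/(V*s)

319.61


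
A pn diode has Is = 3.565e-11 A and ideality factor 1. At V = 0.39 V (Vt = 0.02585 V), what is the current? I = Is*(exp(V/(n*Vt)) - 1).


Step 1: V/(n*Vt) = 0.39/(1*0.02585) = 15.0870
Step 2: exp(15.0870) = 3.5662e+06
Step 3: I = 3.565e-11 * (3.5662e+06 - 1) = 1.27e-04 A

1.27e-04


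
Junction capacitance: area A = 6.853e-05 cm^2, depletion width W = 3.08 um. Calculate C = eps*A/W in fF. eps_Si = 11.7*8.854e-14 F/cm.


Step 1: eps_Si = 11.7 * 8.854e-14 = 1.035918e-12 F/cm
Step 2: W in cm = 3.08 * 1e-4 = 3.08e-04 cm
Step 3: C = 1.035918e-12 * 6.853e-05 / 3.08e-04 = 2.304918e-13 F
Step 4: C = 230.49 fF

230.49


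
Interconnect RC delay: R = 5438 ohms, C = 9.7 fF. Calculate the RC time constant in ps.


Step 1: tau = R * C
Step 2: tau = 5438 * 9.7 fF = 5438 * 9.7e-15 F
Step 3: tau = 5.27486e-11 s = 52.7486 ps

52.7486


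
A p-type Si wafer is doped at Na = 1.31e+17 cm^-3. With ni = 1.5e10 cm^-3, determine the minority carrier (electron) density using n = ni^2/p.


Step 1: Majority hole concentration p ≈ Na = 1.31e+17 cm^-3
Step 2: n = ni^2 / Na = (1.5e10)^2 / 1.31e+17
Step 3: n = 1.72e+03 cm^-3

1.72e+03


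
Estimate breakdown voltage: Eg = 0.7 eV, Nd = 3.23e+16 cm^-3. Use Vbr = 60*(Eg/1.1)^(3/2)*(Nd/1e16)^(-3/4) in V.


Step 1: Eg/1.1 = 0.7/1.1 = 0.636364
Step 2: (Eg/1.1)^1.5 = 0.636364^1.5 = 0.507643
Step 3: (Nd/1e16)^(-0.75) = (3.23)^(-0.75) = 0.415048
Step 4: Vbr = 60 * 0.507643 * 0.415048 = 12.6 V

12.6


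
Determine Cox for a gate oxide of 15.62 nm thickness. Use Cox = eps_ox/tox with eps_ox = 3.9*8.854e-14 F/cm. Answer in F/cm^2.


Step 1: eps_ox = 3.9 * 8.854e-14 = 3.45306e-13 F/cm
Step 2: tox in cm = 15.62 nm * 1e-7 = 1.5620e-06 cm
Step 3: Cox = 3.45306e-13 / 1.5620e-06 = 2.21e-07 F/cm^2

2.21e-07


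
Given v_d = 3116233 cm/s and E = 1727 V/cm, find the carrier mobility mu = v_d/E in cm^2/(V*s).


Step 1: mu = v_d / E
Step 2: mu = 3116233 / 1727
Step 3: mu = 1804.42 cm^2/(V*s)

1804.42


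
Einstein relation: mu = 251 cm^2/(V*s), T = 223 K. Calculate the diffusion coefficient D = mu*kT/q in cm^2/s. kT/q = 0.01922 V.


Step 1: D = mu * (kT/q)
Step 2: D = 251 * 0.01922
Step 3: D = 4.82 cm^2/s

4.82


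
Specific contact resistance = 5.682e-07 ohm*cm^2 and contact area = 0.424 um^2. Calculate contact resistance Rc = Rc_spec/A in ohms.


Step 1: Convert area to cm^2: 0.424 um^2 = 4.2400e-09 cm^2
Step 2: Rc = Rc_spec / A = 5.682e-07 / 4.2400e-09
Step 3: Rc = 1.34e+02 ohms

1.34e+02


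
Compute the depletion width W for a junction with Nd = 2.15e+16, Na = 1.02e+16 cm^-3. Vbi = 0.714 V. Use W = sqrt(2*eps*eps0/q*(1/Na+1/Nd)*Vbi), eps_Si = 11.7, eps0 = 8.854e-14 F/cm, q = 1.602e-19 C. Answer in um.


Step 1: 1/Na + 1/Nd = 1/1.02e+16 + 1/2.15e+16 = 1.44551e-16
Step 2: 2*eps*eps0/q = 2*11.7*8.854e-14/1.602e-19 = 1.293281e+07
Step 3: W^2 = 1.293281e+07 * 1.44551e-16 * 0.714 = 1.33479e-09
Step 4: W = sqrt(1.33479e-09) = 3.653e-05 cm = 0.3653 um

0.3653


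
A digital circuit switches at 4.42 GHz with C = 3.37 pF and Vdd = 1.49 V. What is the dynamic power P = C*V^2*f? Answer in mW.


Step 1: V^2 = 1.49^2 = 2.2201 V^2
Step 2: P = C*V^2*f = 3.37e-12 F * 2.2201 * 4.42e9 Hz
Step 3: P = 3.306927754e-02 W
Step 4: P = 33.069 mW

33.069


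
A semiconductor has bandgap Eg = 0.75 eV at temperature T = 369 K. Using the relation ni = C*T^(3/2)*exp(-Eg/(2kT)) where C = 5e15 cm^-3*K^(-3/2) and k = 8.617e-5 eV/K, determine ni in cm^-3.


Step 1: Compute kT = 8.617e-5 * 369 = 0.03179673 eV
Step 2: Exponent = -Eg/(2kT) = -0.75/(2*0.03179673) = -11.79367
Step 3: T^(3/2) = 369^1.5 = 7088.26
Step 4: ni = 5e15 * 7088.26 * exp(-11.79367) = 2.68e+14 cm^-3

2.68e+14


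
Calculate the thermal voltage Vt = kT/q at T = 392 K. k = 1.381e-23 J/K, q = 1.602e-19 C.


Step 1: kT = 1.381e-23 * 392 = 5.41352e-21 J
Step 2: Vt = kT/q = 5.41352e-21 / 1.602e-19
Step 3: Vt = 0.03379 V

0.03379


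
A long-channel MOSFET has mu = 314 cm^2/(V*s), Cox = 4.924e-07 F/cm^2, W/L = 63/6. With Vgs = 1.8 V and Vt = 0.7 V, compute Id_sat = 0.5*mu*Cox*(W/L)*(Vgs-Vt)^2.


Step 1: Overdrive voltage Vov = Vgs - Vt = 1.8 - 0.7 = 1.1 V
Step 2: W/L = 63/6 = 10.5
Step 3: Id = 0.5 * 314 * 4.924e-07 * 10.5 * 1.1^2
Step 4: Id = 9.82e-04 A

9.82e-04


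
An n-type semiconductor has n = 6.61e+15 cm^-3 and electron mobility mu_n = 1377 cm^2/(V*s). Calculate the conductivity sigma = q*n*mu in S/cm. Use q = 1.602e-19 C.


Step 1: sigma = q * n * mu
Step 2: sigma = 1.602e-19 * 6.61e+15 * 1377
Step 3: sigma = 1.458e+00 S/cm

1.458e+00


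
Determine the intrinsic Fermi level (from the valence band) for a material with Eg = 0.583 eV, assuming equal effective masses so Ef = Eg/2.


Step 1: For an intrinsic semiconductor, the Fermi level sits at midgap.
Step 2: Ef = Eg / 2 = 0.583 / 2 = 0.2915 eV

0.2915


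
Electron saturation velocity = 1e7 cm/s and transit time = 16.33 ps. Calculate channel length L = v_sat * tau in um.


Step 1: tau in seconds = 16.33 ps * 1e-12 = 1.6330e-11 s
Step 2: L = v_sat * tau = 1e7 * 1.6330e-11 = 1.6330e-04 cm
Step 3: L in um = 1.6330e-04 * 1e4 = 1.633 um

1.633


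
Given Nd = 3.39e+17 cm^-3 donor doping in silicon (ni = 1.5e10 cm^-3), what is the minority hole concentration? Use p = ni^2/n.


Step 1: Since Nd >> ni, n ≈ Nd = 3.39e+17 cm^-3
Step 2: p = ni^2 / n = (1.5e10)^2 / 3.39e+17
Step 3: p = 2.25e20 / 3.39e+17 = 6.64e+02 cm^-3

6.64e+02


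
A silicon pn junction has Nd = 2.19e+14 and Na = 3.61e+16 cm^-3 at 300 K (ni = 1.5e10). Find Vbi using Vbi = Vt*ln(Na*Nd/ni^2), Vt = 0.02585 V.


Step 1: Compute Na*Nd/ni^2 = 3.61e+16 * 2.19e+14 / (1.5e10)^2 = 3.5137e+10
Step 2: ln(3.5137e+10) = 24.2825
Step 3: Vbi = 0.02585 * 24.2825 = 0.628 V

0.628


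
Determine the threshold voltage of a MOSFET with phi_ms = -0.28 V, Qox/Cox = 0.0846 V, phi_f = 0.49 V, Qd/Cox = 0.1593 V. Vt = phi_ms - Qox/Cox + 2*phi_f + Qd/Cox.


Step 1: Vt = phi_ms - Qox/Cox + 2*phi_f + Qd/Cox
Step 2: Vt = -0.28 - 0.0846 + 2*0.49 + 0.1593
Step 3: Vt = -0.28 - 0.0846 + 0.98 + 0.1593
Step 4: Vt = 0.7747 V

0.7747


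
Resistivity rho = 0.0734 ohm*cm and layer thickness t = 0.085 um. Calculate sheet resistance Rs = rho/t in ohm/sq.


Step 1: Convert thickness to cm: t = 0.085 um = 8.5000e-06 cm
Step 2: Rs = rho / t = 0.0734 / 8.5000e-06
Step 3: Rs = 8635.3 ohm/sq

8635.3


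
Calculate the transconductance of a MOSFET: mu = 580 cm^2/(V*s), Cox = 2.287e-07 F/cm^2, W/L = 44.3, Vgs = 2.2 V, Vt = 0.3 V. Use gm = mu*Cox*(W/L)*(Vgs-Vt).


Step 1: Vov = Vgs - Vt = 2.2 - 0.3 = 1.9 V
Step 2: gm = mu * Cox * (W/L) * Vov
Step 3: gm = 580 * 2.287e-07 * 44.3 * 1.9 = 1.12e-02 S

1.12e-02


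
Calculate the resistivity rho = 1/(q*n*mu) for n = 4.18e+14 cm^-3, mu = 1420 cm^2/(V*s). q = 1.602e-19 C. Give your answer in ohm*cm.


Step 1: sigma = q * n * mu = 1.602e-19 * 4.18e+14 * 1420 = 9.50883e-02 S/cm
Step 2: rho = 1 / sigma = 1 / 9.50883e-02 = 10.52 ohm*cm

10.52


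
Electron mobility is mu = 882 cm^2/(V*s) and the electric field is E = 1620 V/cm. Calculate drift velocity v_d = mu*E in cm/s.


Step 1: v_d = mu * E
Step 2: v_d = 882 * 1620 = 1428840
Step 3: v_d = 1.43e+06 cm/s

1.43e+06


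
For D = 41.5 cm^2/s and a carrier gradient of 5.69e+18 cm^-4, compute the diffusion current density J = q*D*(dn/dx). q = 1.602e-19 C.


Step 1: J = q * D * (dn/dx)
Step 2: J = 1.602e-19 * 41.5 * 5.69e+18
Step 3: J = 3.78e+01 A/cm^2

3.78e+01


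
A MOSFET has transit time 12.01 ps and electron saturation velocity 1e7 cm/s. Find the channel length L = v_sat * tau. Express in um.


Step 1: tau in seconds = 12.01 ps * 1e-12 = 1.2010e-11 s
Step 2: L = v_sat * tau = 1e7 * 1.2010e-11 = 1.2010e-04 cm
Step 3: L in um = 1.2010e-04 * 1e4 = 1.201 um

1.201


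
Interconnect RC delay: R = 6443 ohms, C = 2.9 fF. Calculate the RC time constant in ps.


Step 1: tau = R * C
Step 2: tau = 6443 * 2.9 fF = 6443 * 2.9e-15 F
Step 3: tau = 1.86847e-11 s = 18.6847 ps

18.6847


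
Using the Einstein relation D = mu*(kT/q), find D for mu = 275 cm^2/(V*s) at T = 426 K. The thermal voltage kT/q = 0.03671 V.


Step 1: D = mu * (kT/q)
Step 2: D = 275 * 0.03671
Step 3: D = 10.1 cm^2/s

10.1


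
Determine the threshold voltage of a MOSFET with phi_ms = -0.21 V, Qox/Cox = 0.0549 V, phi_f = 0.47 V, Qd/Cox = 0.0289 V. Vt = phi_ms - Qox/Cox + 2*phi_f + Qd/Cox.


Step 1: Vt = phi_ms - Qox/Cox + 2*phi_f + Qd/Cox
Step 2: Vt = -0.21 - 0.0549 + 2*0.47 + 0.0289
Step 3: Vt = -0.21 - 0.0549 + 0.94 + 0.0289
Step 4: Vt = 0.704 V

0.704


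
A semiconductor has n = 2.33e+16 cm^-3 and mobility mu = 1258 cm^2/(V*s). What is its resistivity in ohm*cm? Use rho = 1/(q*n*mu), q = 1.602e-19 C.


Step 1: sigma = q * n * mu = 1.602e-19 * 2.33e+16 * 1258 = 4.69569e+00 S/cm
Step 2: rho = 1 / sigma = 1 / 4.69569e+00 = 0.213 ohm*cm

0.213


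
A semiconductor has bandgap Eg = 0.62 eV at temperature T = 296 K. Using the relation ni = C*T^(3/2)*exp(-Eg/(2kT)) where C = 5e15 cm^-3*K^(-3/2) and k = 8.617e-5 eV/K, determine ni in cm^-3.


Step 1: Compute kT = 8.617e-5 * 296 = 0.02550632 eV
Step 2: Exponent = -Eg/(2kT) = -0.62/(2*0.02550632) = -12.15385
Step 3: T^(3/2) = 296^1.5 = 5092.58
Step 4: ni = 5e15 * 5092.58 * exp(-12.15385) = 1.34e+14 cm^-3

1.34e+14


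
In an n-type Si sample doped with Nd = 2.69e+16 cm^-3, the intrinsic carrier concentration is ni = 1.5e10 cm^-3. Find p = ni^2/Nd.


Step 1: Since Nd >> ni, n ≈ Nd = 2.69e+16 cm^-3
Step 2: p = ni^2 / n = (1.5e10)^2 / 2.69e+16
Step 3: p = 2.25e20 / 2.69e+16 = 8.36e+03 cm^-3

8.36e+03


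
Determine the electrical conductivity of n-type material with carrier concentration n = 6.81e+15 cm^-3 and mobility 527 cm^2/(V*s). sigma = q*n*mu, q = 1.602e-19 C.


Step 1: sigma = q * n * mu
Step 2: sigma = 1.602e-19 * 6.81e+15 * 527
Step 3: sigma = 5.749e-01 S/cm

5.749e-01


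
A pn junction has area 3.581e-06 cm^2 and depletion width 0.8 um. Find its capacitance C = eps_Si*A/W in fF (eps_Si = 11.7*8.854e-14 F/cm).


Step 1: eps_Si = 11.7 * 8.854e-14 = 1.035918e-12 F/cm
Step 2: W in cm = 0.8 * 1e-4 = 8.00e-05 cm
Step 3: C = 1.035918e-12 * 3.581e-06 / 8.00e-05 = 4.637028e-14 F
Step 4: C = 46.37 fF

46.37


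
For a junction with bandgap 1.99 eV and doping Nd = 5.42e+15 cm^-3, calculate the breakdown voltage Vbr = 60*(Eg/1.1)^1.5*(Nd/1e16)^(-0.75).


Step 1: Eg/1.1 = 1.99/1.1 = 1.809091
Step 2: (Eg/1.1)^1.5 = 1.809091^1.5 = 2.433272
Step 3: (Nd/1e16)^(-0.75) = (0.542)^(-0.75) = 1.583072
Step 4: Vbr = 60 * 2.433272 * 1.583072 = 231.1 V

231.1


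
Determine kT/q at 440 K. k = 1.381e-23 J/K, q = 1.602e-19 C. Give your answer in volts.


Step 1: kT = 1.381e-23 * 440 = 6.0764e-21 J
Step 2: Vt = kT/q = 6.0764e-21 / 1.602e-19
Step 3: Vt = 0.03793 V

0.03793


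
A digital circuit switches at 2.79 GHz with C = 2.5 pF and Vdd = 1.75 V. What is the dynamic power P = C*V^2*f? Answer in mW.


Step 1: V^2 = 1.75^2 = 3.0625 V^2
Step 2: P = C*V^2*f = 2.5e-12 F * 3.0625 * 2.79e9 Hz
Step 3: P = 2.13609375e-02 W
Step 4: P = 21.361 mW

21.361


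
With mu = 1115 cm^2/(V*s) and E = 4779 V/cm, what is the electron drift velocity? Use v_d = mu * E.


Step 1: v_d = mu * E
Step 2: v_d = 1115 * 4779 = 5328585
Step 3: v_d = 5.33e+06 cm/s

5.33e+06


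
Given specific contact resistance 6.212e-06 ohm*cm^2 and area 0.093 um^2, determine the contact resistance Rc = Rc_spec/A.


Step 1: Convert area to cm^2: 0.093 um^2 = 9.3000e-10 cm^2
Step 2: Rc = Rc_spec / A = 6.212e-06 / 9.3000e-10
Step 3: Rc = 6.68e+03 ohms

6.68e+03


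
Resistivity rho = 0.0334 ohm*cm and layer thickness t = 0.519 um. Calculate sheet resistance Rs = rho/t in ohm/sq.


Step 1: Convert thickness to cm: t = 0.519 um = 5.1900e-05 cm
Step 2: Rs = rho / t = 0.0334 / 5.1900e-05
Step 3: Rs = 643.5 ohm/sq

643.5


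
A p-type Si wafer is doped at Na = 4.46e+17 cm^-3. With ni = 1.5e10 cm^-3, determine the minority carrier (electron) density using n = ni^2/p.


Step 1: Majority hole concentration p ≈ Na = 4.46e+17 cm^-3
Step 2: n = ni^2 / Na = (1.5e10)^2 / 4.46e+17
Step 3: n = 5.04e+02 cm^-3

5.04e+02


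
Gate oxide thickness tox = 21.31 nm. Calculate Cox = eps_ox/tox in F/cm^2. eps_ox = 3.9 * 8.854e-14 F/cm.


Step 1: eps_ox = 3.9 * 8.854e-14 = 3.45306e-13 F/cm
Step 2: tox in cm = 21.31 nm * 1e-7 = 2.1310e-06 cm
Step 3: Cox = 3.45306e-13 / 2.1310e-06 = 1.62e-07 F/cm^2

1.62e-07


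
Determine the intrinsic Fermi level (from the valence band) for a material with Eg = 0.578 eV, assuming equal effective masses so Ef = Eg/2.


Step 1: For an intrinsic semiconductor, the Fermi level sits at midgap.
Step 2: Ef = Eg / 2 = 0.578 / 2 = 0.289 eV

0.289


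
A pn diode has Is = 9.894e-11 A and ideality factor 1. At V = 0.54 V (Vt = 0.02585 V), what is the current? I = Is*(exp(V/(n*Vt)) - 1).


Step 1: V/(n*Vt) = 0.54/(1*0.02585) = 20.8897
Step 2: exp(20.8897) = 1.1811e+09
Step 3: I = 9.894e-11 * (1.1811e+09 - 1) = 1.17e-01 A

1.17e-01


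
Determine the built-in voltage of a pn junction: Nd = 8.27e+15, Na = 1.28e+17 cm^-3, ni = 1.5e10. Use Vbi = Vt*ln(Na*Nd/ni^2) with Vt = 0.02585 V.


Step 1: Compute Na*Nd/ni^2 = 1.28e+17 * 8.27e+15 / (1.5e10)^2 = 4.7047e+12
Step 2: ln(4.7047e+12) = 29.1796
Step 3: Vbi = 0.02585 * 29.1796 = 0.754 V

0.754


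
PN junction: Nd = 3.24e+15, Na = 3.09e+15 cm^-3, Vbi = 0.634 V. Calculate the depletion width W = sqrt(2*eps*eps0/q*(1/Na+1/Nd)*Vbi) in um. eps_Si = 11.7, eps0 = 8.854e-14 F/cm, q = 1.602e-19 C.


Step 1: 1/Na + 1/Nd = 1/3.09e+15 + 1/3.24e+15 = 6.32267e-16
Step 2: 2*eps*eps0/q = 2*11.7*8.854e-14/1.602e-19 = 1.293281e+07
Step 3: W^2 = 1.293281e+07 * 6.32267e-16 * 0.634 = 5.18421e-09
Step 4: W = sqrt(5.18421e-09) = 7.200e-05 cm = 0.72 um

0.72


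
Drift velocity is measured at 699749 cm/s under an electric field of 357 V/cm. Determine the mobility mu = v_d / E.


Step 1: mu = v_d / E
Step 2: mu = 699749 / 357
Step 3: mu = 1960.08 cm^2/(V*s)

1960.08


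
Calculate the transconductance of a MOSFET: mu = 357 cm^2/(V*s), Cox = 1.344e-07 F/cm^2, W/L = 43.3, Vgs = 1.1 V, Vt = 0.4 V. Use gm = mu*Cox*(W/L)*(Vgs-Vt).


Step 1: Vov = Vgs - Vt = 1.1 - 0.4 = 0.7 V
Step 2: gm = mu * Cox * (W/L) * Vov
Step 3: gm = 357 * 1.344e-07 * 43.3 * 0.7 = 1.45e-03 S

1.45e-03


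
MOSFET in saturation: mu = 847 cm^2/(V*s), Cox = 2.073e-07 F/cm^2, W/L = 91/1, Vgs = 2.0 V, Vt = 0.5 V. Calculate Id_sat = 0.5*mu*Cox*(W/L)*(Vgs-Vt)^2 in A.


Step 1: Overdrive voltage Vov = Vgs - Vt = 2.0 - 0.5 = 1.5 V
Step 2: W/L = 91/1 = 91
Step 3: Id = 0.5 * 847 * 2.073e-07 * 91 * 1.5^2
Step 4: Id = 1.80e-02 A

1.80e-02


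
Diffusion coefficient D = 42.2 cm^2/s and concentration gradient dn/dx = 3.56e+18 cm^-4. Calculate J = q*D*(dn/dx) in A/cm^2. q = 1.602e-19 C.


Step 1: J = q * D * (dn/dx)
Step 2: J = 1.602e-19 * 42.2 * 3.56e+18
Step 3: J = 2.41e+01 A/cm^2

2.41e+01


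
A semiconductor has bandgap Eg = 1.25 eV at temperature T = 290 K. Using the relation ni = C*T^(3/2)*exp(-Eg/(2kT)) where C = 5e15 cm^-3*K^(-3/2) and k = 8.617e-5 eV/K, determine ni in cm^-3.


Step 1: Compute kT = 8.617e-5 * 290 = 0.0249893 eV
Step 2: Exponent = -Eg/(2kT) = -1.25/(2*0.0249893) = -25.01070
Step 3: T^(3/2) = 290^1.5 = 4938.52
Step 4: ni = 5e15 * 4938.52 * exp(-25.01070) = 3.39e+08 cm^-3

3.39e+08


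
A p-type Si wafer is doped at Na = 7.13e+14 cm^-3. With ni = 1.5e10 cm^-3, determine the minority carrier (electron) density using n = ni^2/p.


Step 1: Majority hole concentration p ≈ Na = 7.13e+14 cm^-3
Step 2: n = ni^2 / Na = (1.5e10)^2 / 7.13e+14
Step 3: n = 3.16e+05 cm^-3

3.16e+05


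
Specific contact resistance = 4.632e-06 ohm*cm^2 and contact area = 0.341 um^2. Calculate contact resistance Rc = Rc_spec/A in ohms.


Step 1: Convert area to cm^2: 0.341 um^2 = 3.4100e-09 cm^2
Step 2: Rc = Rc_spec / A = 4.632e-06 / 3.4100e-09
Step 3: Rc = 1.36e+03 ohms

1.36e+03


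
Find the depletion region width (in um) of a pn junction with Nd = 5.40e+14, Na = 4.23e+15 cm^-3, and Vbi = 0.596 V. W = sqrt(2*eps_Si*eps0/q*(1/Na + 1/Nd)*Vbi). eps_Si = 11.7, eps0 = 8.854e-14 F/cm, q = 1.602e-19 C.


Step 1: 1/Na + 1/Nd = 1/4.23e+15 + 1/5.40e+14 = 2.08826e-15
Step 2: 2*eps*eps0/q = 2*11.7*8.854e-14/1.602e-19 = 1.293281e+07
Step 3: W^2 = 1.293281e+07 * 2.08826e-15 * 0.596 = 1.60962e-08
Step 4: W = sqrt(1.60962e-08) = 1.269e-04 cm = 1.269 um

1.269


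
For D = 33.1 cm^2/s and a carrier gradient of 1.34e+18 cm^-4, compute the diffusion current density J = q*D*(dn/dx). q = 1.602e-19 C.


Step 1: J = q * D * (dn/dx)
Step 2: J = 1.602e-19 * 33.1 * 1.34e+18
Step 3: J = 7.11e+00 A/cm^2

7.11e+00


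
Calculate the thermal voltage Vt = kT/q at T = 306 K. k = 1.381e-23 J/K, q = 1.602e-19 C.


Step 1: kT = 1.381e-23 * 306 = 4.22586e-21 J
Step 2: Vt = kT/q = 4.22586e-21 / 1.602e-19
Step 3: Vt = 0.02638 V

0.02638


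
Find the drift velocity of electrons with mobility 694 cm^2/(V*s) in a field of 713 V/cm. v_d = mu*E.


Step 1: v_d = mu * E
Step 2: v_d = 694 * 713 = 494822
Step 3: v_d = 4.95e+05 cm/s

4.95e+05


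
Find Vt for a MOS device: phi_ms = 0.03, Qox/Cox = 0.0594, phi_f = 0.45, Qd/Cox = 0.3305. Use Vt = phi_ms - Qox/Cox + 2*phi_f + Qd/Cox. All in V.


Step 1: Vt = phi_ms - Qox/Cox + 2*phi_f + Qd/Cox
Step 2: Vt = 0.03 - 0.0594 + 2*0.45 + 0.3305
Step 3: Vt = 0.03 - 0.0594 + 0.9 + 0.3305
Step 4: Vt = 1.2011 V

1.2011


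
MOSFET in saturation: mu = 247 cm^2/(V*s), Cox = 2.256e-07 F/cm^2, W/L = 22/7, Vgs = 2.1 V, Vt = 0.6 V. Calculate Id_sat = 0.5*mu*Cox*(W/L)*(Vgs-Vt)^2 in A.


Step 1: Overdrive voltage Vov = Vgs - Vt = 2.1 - 0.6 = 1.5 V
Step 2: W/L = 22/7 = 3.14286
Step 3: Id = 0.5 * 247 * 2.256e-07 * 3.14286 * 1.5^2
Step 4: Id = 1.97e-04 A

1.97e-04


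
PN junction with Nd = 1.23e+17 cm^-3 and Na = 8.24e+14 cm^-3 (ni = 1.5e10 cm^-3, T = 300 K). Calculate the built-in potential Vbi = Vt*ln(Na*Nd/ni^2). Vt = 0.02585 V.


Step 1: Compute Na*Nd/ni^2 = 8.24e+14 * 1.23e+17 / (1.5e10)^2 = 4.5045e+11
Step 2: ln(4.5045e+11) = 26.8335
Step 3: Vbi = 0.02585 * 26.8335 = 0.694 V

0.694


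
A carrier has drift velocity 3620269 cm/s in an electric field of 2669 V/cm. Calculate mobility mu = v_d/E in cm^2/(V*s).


Step 1: mu = v_d / E
Step 2: mu = 3620269 / 2669
Step 3: mu = 1356.41 cm^2/(V*s)

1356.41


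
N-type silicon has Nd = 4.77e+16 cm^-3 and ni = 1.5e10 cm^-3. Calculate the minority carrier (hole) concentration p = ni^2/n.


Step 1: Since Nd >> ni, n ≈ Nd = 4.77e+16 cm^-3
Step 2: p = ni^2 / n = (1.5e10)^2 / 4.77e+16
Step 3: p = 2.25e20 / 4.77e+16 = 4.72e+03 cm^-3

4.72e+03


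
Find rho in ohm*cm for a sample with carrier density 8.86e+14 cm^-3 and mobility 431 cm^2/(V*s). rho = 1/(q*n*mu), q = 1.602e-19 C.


Step 1: sigma = q * n * mu = 1.602e-19 * 8.86e+14 * 431 = 6.11749e-02 S/cm
Step 2: rho = 1 / sigma = 1 / 6.11749e-02 = 16.35 ohm*cm

16.35


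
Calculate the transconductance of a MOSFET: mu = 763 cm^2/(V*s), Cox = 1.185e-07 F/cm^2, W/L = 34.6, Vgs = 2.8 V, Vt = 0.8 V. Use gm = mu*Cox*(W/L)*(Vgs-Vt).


Step 1: Vov = Vgs - Vt = 2.8 - 0.8 = 2.0 V
Step 2: gm = mu * Cox * (W/L) * Vov
Step 3: gm = 763 * 1.185e-07 * 34.6 * 2.0 = 6.26e-03 S

6.26e-03


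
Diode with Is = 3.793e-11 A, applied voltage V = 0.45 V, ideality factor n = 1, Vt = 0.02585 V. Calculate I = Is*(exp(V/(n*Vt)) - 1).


Step 1: V/(n*Vt) = 0.45/(1*0.02585) = 17.4081
Step 2: exp(17.4081) = 3.6328e+07
Step 3: I = 3.793e-11 * (3.6328e+07 - 1) = 1.38e-03 A

1.38e-03


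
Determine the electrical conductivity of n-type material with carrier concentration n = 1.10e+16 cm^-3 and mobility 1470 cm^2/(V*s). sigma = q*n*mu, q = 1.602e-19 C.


Step 1: sigma = q * n * mu
Step 2: sigma = 1.602e-19 * 1.10e+16 * 1470
Step 3: sigma = 2.590e+00 S/cm

2.590e+00


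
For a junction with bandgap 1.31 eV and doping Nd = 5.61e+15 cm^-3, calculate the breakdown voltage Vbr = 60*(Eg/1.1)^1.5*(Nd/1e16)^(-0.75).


Step 1: Eg/1.1 = 1.31/1.1 = 1.190909
Step 2: (Eg/1.1)^1.5 = 1.190909^1.5 = 1.299624
Step 3: (Nd/1e16)^(-0.75) = (0.561)^(-0.75) = 1.542687
Step 4: Vbr = 60 * 1.299624 * 1.542687 = 120.3 V

120.3


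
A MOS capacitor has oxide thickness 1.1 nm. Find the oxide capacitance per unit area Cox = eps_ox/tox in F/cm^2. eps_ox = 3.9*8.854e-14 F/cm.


Step 1: eps_ox = 3.9 * 8.854e-14 = 3.45306e-13 F/cm
Step 2: tox in cm = 1.1 nm * 1e-7 = 1.1000e-07 cm
Step 3: Cox = 3.45306e-13 / 1.1000e-07 = 3.14e-06 F/cm^2

3.14e-06


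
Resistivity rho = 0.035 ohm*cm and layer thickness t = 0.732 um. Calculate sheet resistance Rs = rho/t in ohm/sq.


Step 1: Convert thickness to cm: t = 0.732 um = 7.3200e-05 cm
Step 2: Rs = rho / t = 0.035 / 7.3200e-05
Step 3: Rs = 478.1 ohm/sq

478.1


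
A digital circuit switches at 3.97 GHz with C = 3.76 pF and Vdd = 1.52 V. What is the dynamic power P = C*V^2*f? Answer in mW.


Step 1: V^2 = 1.52^2 = 2.3104 V^2
Step 2: P = C*V^2*f = 3.76e-12 F * 2.3104 * 3.97e9 Hz
Step 3: P = 3.448780288e-02 W
Step 4: P = 34.488 mW

34.488


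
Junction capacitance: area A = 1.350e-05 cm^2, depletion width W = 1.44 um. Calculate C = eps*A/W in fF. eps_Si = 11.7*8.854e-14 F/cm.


Step 1: eps_Si = 11.7 * 8.854e-14 = 1.035918e-12 F/cm
Step 2: W in cm = 1.44 * 1e-4 = 1.44e-04 cm
Step 3: C = 1.035918e-12 * 1.350e-05 / 1.44e-04 = 9.711731e-14 F
Step 4: C = 97.12 fF

97.12


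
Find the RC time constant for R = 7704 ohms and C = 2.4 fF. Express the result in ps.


Step 1: tau = R * C
Step 2: tau = 7704 * 2.4 fF = 7704 * 2.4e-15 F
Step 3: tau = 1.84896e-11 s = 18.4896 ps

18.4896


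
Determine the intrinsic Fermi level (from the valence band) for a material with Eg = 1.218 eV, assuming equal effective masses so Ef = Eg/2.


Step 1: For an intrinsic semiconductor, the Fermi level sits at midgap.
Step 2: Ef = Eg / 2 = 1.218 / 2 = 0.609 eV

0.609


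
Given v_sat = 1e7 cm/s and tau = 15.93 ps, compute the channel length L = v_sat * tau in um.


Step 1: tau in seconds = 15.93 ps * 1e-12 = 1.5930e-11 s
Step 2: L = v_sat * tau = 1e7 * 1.5930e-11 = 1.5930e-04 cm
Step 3: L in um = 1.5930e-04 * 1e4 = 1.593 um

1.593


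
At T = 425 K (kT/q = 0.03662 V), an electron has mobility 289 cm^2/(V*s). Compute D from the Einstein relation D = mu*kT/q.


Step 1: D = mu * (kT/q)
Step 2: D = 289 * 0.03662
Step 3: D = 10.58 cm^2/s

10.58


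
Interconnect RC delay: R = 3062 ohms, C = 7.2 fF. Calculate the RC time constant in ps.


Step 1: tau = R * C
Step 2: tau = 3062 * 7.2 fF = 3062 * 7.2e-15 F
Step 3: tau = 2.20464e-11 s = 22.0464 ps

22.0464


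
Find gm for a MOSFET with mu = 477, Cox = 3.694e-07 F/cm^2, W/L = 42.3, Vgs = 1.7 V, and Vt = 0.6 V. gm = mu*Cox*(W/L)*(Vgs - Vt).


Step 1: Vov = Vgs - Vt = 1.7 - 0.6 = 1.1 V
Step 2: gm = mu * Cox * (W/L) * Vov
Step 3: gm = 477 * 3.694e-07 * 42.3 * 1.1 = 8.20e-03 S

8.20e-03


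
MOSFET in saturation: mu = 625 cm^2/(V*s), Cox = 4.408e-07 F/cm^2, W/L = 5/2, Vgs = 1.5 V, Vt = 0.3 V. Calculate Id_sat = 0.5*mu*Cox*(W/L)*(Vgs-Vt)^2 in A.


Step 1: Overdrive voltage Vov = Vgs - Vt = 1.5 - 0.3 = 1.2 V
Step 2: W/L = 5/2 = 2.5
Step 3: Id = 0.5 * 625 * 4.408e-07 * 2.5 * 1.2^2
Step 4: Id = 4.96e-04 A

4.96e-04


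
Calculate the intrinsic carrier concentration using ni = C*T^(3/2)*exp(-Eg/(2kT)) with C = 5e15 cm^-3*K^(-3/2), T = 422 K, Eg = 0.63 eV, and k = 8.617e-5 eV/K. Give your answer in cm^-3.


Step 1: Compute kT = 8.617e-5 * 422 = 0.03636374 eV
Step 2: Exponent = -Eg/(2kT) = -0.63/(2*0.03636374) = -8.66248
Step 3: T^(3/2) = 422^1.5 = 8668.99
Step 4: ni = 5e15 * 8668.99 * exp(-8.66248) = 7.50e+15 cm^-3

7.50e+15


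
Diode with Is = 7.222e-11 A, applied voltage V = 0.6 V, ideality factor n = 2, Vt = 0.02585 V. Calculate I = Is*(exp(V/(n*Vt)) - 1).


Step 1: V/(n*Vt) = 0.6/(2*0.02585) = 11.6054
Step 2: exp(11.6054) = 1.0969e+05
Step 3: I = 7.222e-11 * (1.0969e+05 - 1) = 7.92e-06 A

7.92e-06


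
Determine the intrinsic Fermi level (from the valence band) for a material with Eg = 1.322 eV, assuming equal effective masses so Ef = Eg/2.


Step 1: For an intrinsic semiconductor, the Fermi level sits at midgap.
Step 2: Ef = Eg / 2 = 1.322 / 2 = 0.661 eV

0.661


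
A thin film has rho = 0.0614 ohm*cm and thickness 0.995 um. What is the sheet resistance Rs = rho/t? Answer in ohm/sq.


Step 1: Convert thickness to cm: t = 0.995 um = 9.9500e-05 cm
Step 2: Rs = rho / t = 0.0614 / 9.9500e-05
Step 3: Rs = 617.1 ohm/sq

617.1


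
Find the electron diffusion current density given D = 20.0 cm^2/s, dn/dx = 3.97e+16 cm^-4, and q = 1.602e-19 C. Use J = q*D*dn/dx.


Step 1: J = q * D * (dn/dx)
Step 2: J = 1.602e-19 * 20.0 * 3.97e+16
Step 3: J = 1.27e-01 A/cm^2

1.27e-01


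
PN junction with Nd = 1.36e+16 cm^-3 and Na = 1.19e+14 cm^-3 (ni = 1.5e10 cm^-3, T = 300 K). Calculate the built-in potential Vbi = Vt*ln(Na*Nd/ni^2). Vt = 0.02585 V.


Step 1: Compute Na*Nd/ni^2 = 1.19e+14 * 1.36e+16 / (1.5e10)^2 = 7.1929e+09
Step 2: ln(7.1929e+09) = 22.6964
Step 3: Vbi = 0.02585 * 22.6964 = 0.587 V

0.587


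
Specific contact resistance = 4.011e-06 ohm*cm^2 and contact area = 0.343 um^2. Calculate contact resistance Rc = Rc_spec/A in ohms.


Step 1: Convert area to cm^2: 0.343 um^2 = 3.4300e-09 cm^2
Step 2: Rc = Rc_spec / A = 4.011e-06 / 3.4300e-09
Step 3: Rc = 1.17e+03 ohms

1.17e+03


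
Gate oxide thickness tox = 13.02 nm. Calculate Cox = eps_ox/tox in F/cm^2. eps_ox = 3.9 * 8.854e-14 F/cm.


Step 1: eps_ox = 3.9 * 8.854e-14 = 3.45306e-13 F/cm
Step 2: tox in cm = 13.02 nm * 1e-7 = 1.3020e-06 cm
Step 3: Cox = 3.45306e-13 / 1.3020e-06 = 2.65e-07 F/cm^2

2.65e-07


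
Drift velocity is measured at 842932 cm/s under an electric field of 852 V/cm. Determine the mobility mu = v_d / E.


Step 1: mu = v_d / E
Step 2: mu = 842932 / 852
Step 3: mu = 989.36 cm^2/(V*s)

989.36


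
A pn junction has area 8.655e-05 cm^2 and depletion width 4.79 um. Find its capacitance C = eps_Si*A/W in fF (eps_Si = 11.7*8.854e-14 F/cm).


Step 1: eps_Si = 11.7 * 8.854e-14 = 1.035918e-12 F/cm
Step 2: W in cm = 4.79 * 1e-4 = 4.79e-04 cm
Step 3: C = 1.035918e-12 * 8.655e-05 / 4.79e-04 = 1.871789e-13 F
Step 4: C = 187.18 fF

187.18


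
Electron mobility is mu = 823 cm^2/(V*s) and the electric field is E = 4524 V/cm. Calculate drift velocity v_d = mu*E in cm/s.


Step 1: v_d = mu * E
Step 2: v_d = 823 * 4524 = 3723252
Step 3: v_d = 3.72e+06 cm/s

3.72e+06


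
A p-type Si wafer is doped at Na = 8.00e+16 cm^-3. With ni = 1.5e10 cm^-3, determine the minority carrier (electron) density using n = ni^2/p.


Step 1: Majority hole concentration p ≈ Na = 8.00e+16 cm^-3
Step 2: n = ni^2 / Na = (1.5e10)^2 / 8.00e+16
Step 3: n = 2.81e+03 cm^-3

2.81e+03


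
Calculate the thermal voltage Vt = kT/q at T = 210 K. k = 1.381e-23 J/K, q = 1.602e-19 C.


Step 1: kT = 1.381e-23 * 210 = 2.9001e-21 J
Step 2: Vt = kT/q = 2.9001e-21 / 1.602e-19
Step 3: Vt = 0.0181 V

0.0181


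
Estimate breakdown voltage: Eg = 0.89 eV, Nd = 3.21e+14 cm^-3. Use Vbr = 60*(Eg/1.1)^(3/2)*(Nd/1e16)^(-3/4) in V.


Step 1: Eg/1.1 = 0.89/1.1 = 0.809091
Step 2: (Eg/1.1)^1.5 = 0.809091^1.5 = 0.727773
Step 3: (Nd/1e16)^(-0.75) = (0.0321)^(-0.75) = 13.186248
Step 4: Vbr = 60 * 0.727773 * 13.186248 = 575.8 V

575.8


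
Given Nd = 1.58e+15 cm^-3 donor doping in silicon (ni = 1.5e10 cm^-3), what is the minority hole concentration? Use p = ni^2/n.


Step 1: Since Nd >> ni, n ≈ Nd = 1.58e+15 cm^-3
Step 2: p = ni^2 / n = (1.5e10)^2 / 1.58e+15
Step 3: p = 2.25e20 / 1.58e+15 = 1.42e+05 cm^-3

1.42e+05


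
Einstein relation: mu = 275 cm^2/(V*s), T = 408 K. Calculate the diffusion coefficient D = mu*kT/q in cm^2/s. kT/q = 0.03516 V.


Step 1: D = mu * (kT/q)
Step 2: D = 275 * 0.03516
Step 3: D = 9.67 cm^2/s

9.67


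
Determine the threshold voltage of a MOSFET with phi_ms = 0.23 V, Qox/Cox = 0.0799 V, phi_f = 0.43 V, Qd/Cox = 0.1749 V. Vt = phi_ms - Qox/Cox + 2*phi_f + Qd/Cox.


Step 1: Vt = phi_ms - Qox/Cox + 2*phi_f + Qd/Cox
Step 2: Vt = 0.23 - 0.0799 + 2*0.43 + 0.1749
Step 3: Vt = 0.23 - 0.0799 + 0.86 + 0.1749
Step 4: Vt = 1.185 V

1.185


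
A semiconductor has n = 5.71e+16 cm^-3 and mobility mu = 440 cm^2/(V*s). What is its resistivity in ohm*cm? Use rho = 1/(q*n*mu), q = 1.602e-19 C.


Step 1: sigma = q * n * mu = 1.602e-19 * 5.71e+16 * 440 = 4.02486e+00 S/cm
Step 2: rho = 1 / sigma = 1 / 4.02486e+00 = 0.2485 ohm*cm

0.2485


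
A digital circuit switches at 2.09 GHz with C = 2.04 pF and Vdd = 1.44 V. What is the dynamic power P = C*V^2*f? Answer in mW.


Step 1: V^2 = 1.44^2 = 2.0736 V^2
Step 2: P = C*V^2*f = 2.04e-12 F * 2.0736 * 2.09e9 Hz
Step 3: P = 8.84100096e-03 W
Step 4: P = 8.841 mW

8.841


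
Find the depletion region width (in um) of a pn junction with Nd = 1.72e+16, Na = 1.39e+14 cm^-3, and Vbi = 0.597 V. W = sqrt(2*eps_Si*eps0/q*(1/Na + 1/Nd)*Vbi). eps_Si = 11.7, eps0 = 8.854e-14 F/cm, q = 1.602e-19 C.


Step 1: 1/Na + 1/Nd = 1/1.39e+14 + 1/1.72e+16 = 7.25238e-15
Step 2: 2*eps*eps0/q = 2*11.7*8.854e-14/1.602e-19 = 1.293281e+07
Step 3: W^2 = 1.293281e+07 * 7.25238e-15 * 0.597 = 5.59948e-08
Step 4: W = sqrt(5.59948e-08) = 2.366e-04 cm = 2.366 um

2.366


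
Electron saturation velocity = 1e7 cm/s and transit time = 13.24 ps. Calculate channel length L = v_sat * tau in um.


Step 1: tau in seconds = 13.24 ps * 1e-12 = 1.3240e-11 s
Step 2: L = v_sat * tau = 1e7 * 1.3240e-11 = 1.3240e-04 cm
Step 3: L in um = 1.3240e-04 * 1e4 = 1.324 um

1.324


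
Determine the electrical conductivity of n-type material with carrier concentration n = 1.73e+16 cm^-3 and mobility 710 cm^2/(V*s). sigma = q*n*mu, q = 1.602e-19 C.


Step 1: sigma = q * n * mu
Step 2: sigma = 1.602e-19 * 1.73e+16 * 710
Step 3: sigma = 1.968e+00 S/cm

1.968e+00


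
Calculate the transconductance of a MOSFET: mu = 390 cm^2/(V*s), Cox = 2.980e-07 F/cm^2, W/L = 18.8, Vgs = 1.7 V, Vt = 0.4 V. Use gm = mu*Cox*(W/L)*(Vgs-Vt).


Step 1: Vov = Vgs - Vt = 1.7 - 0.4 = 1.3 V
Step 2: gm = mu * Cox * (W/L) * Vov
Step 3: gm = 390 * 2.980e-07 * 18.8 * 1.3 = 2.84e-03 S

2.84e-03


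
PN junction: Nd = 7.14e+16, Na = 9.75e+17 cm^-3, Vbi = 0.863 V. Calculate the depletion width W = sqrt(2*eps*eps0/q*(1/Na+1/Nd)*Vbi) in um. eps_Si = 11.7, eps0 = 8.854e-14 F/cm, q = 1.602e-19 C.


Step 1: 1/Na + 1/Nd = 1/9.75e+17 + 1/7.14e+16 = 1.50312e-17
Step 2: 2*eps*eps0/q = 2*11.7*8.854e-14/1.602e-19 = 1.293281e+07
Step 3: W^2 = 1.293281e+07 * 1.50312e-17 * 0.863 = 1.67763e-10
Step 4: W = sqrt(1.67763e-10) = 1.295e-05 cm = 0.1295 um

0.1295


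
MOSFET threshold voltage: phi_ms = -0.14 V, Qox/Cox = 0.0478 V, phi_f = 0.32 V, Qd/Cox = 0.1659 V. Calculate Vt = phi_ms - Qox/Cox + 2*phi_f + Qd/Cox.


Step 1: Vt = phi_ms - Qox/Cox + 2*phi_f + Qd/Cox
Step 2: Vt = -0.14 - 0.0478 + 2*0.32 + 0.1659
Step 3: Vt = -0.14 - 0.0478 + 0.64 + 0.1659
Step 4: Vt = 0.6181 V

0.6181


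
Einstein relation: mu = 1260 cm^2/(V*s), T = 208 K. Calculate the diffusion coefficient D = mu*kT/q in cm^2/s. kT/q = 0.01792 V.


Step 1: D = mu * (kT/q)
Step 2: D = 1260 * 0.01792
Step 3: D = 22.58 cm^2/s

22.58


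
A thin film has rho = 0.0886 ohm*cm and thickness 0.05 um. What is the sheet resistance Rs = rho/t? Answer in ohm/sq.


Step 1: Convert thickness to cm: t = 0.05 um = 5.0000e-06 cm
Step 2: Rs = rho / t = 0.0886 / 5.0000e-06
Step 3: Rs = 17720.0 ohm/sq

17720.0


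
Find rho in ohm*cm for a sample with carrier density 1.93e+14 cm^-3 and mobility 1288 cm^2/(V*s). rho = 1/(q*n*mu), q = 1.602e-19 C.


Step 1: sigma = q * n * mu = 1.602e-19 * 1.93e+14 * 1288 = 3.98232e-02 S/cm
Step 2: rho = 1 / sigma = 1 / 3.98232e-02 = 25.11 ohm*cm

25.11


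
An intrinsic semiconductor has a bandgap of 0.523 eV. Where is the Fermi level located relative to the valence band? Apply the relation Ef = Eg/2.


Step 1: For an intrinsic semiconductor, the Fermi level sits at midgap.
Step 2: Ef = Eg / 2 = 0.523 / 2 = 0.2615 eV

0.2615


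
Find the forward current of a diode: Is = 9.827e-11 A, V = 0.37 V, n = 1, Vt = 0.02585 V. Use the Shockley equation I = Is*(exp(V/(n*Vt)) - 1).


Step 1: V/(n*Vt) = 0.37/(1*0.02585) = 14.3133
Step 2: exp(14.3133) = 1.6451e+06
Step 3: I = 9.827e-11 * (1.6451e+06 - 1) = 1.62e-04 A

1.62e-04


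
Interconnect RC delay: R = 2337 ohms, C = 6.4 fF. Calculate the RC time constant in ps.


Step 1: tau = R * C
Step 2: tau = 2337 * 6.4 fF = 2337 * 6.4e-15 F
Step 3: tau = 1.49568e-11 s = 14.9568 ps

14.9568


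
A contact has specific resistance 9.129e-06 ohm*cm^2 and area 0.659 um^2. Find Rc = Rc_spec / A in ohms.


Step 1: Convert area to cm^2: 0.659 um^2 = 6.5900e-09 cm^2
Step 2: Rc = Rc_spec / A = 9.129e-06 / 6.5900e-09
Step 3: Rc = 1.39e+03 ohms

1.39e+03


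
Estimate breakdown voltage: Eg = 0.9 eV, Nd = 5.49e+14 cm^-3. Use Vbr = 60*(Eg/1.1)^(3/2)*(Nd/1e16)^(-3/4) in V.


Step 1: Eg/1.1 = 0.9/1.1 = 0.818182
Step 2: (Eg/1.1)^1.5 = 0.818182^1.5 = 0.740074
Step 3: (Nd/1e16)^(-0.75) = (0.0549)^(-0.75) = 8.816998
Step 4: Vbr = 60 * 0.740074 * 8.816998 = 391.5 V

391.5


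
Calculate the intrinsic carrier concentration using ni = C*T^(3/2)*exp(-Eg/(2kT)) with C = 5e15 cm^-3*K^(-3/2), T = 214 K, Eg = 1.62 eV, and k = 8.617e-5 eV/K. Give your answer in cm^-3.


Step 1: Compute kT = 8.617e-5 * 214 = 0.01844038 eV
Step 2: Exponent = -Eg/(2kT) = -1.62/(2*0.01844038) = -43.92534
Step 3: T^(3/2) = 214^1.5 = 3130.55
Step 4: ni = 5e15 * 3130.55 * exp(-43.92534) = 1.31e+00 cm^-3

1.31e+00


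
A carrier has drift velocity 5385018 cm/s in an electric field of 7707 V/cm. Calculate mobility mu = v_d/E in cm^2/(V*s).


Step 1: mu = v_d / E
Step 2: mu = 5385018 / 7707
Step 3: mu = 698.72 cm^2/(V*s)

698.72


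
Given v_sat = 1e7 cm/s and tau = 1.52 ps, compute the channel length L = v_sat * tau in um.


Step 1: tau in seconds = 1.52 ps * 1e-12 = 1.5200e-12 s
Step 2: L = v_sat * tau = 1e7 * 1.5200e-12 = 1.5200e-05 cm
Step 3: L in um = 1.5200e-05 * 1e4 = 0.152 um

0.152


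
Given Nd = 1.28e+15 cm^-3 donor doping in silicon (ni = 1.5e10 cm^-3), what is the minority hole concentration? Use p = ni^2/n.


Step 1: Since Nd >> ni, n ≈ Nd = 1.28e+15 cm^-3
Step 2: p = ni^2 / n = (1.5e10)^2 / 1.28e+15
Step 3: p = 2.25e20 / 1.28e+15 = 1.76e+05 cm^-3

1.76e+05


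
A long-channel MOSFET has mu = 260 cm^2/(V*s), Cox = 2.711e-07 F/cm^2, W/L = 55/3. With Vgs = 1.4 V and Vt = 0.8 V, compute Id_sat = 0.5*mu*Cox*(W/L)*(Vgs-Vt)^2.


Step 1: Overdrive voltage Vov = Vgs - Vt = 1.4 - 0.8 = 0.6 V
Step 2: W/L = 55/3 = 18.3333
Step 3: Id = 0.5 * 260 * 2.711e-07 * 18.3333 * 0.6^2
Step 4: Id = 2.33e-04 A

2.33e-04


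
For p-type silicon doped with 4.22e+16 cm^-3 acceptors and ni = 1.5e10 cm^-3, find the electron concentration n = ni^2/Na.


Step 1: Majority hole concentration p ≈ Na = 4.22e+16 cm^-3
Step 2: n = ni^2 / Na = (1.5e10)^2 / 4.22e+16
Step 3: n = 5.33e+03 cm^-3

5.33e+03


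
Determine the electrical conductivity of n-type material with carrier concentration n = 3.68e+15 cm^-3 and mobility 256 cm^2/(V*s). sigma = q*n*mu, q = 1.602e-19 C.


Step 1: sigma = q * n * mu
Step 2: sigma = 1.602e-19 * 3.68e+15 * 256
Step 3: sigma = 1.509e-01 S/cm

1.509e-01


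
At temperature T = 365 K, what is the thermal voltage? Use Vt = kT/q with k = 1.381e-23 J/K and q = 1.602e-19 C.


Step 1: kT = 1.381e-23 * 365 = 5.04065e-21 J
Step 2: Vt = kT/q = 5.04065e-21 / 1.602e-19
Step 3: Vt = 0.03146 V

0.03146


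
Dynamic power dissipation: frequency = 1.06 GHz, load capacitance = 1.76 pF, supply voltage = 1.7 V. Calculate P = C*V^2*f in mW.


Step 1: V^2 = 1.7^2 = 2.89 V^2
Step 2: P = C*V^2*f = 1.76e-12 F * 2.89 * 1.06e9 Hz
Step 3: P = 5.391584e-03 W
Step 4: P = 5.392 mW

5.392


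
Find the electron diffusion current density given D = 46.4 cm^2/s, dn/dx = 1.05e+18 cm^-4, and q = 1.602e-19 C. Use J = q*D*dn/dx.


Step 1: J = q * D * (dn/dx)
Step 2: J = 1.602e-19 * 46.4 * 1.05e+18
Step 3: J = 7.80e+00 A/cm^2

7.80e+00


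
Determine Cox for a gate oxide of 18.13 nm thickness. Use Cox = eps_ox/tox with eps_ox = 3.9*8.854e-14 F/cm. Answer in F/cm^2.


Step 1: eps_ox = 3.9 * 8.854e-14 = 3.45306e-13 F/cm
Step 2: tox in cm = 18.13 nm * 1e-7 = 1.8130e-06 cm
Step 3: Cox = 3.45306e-13 / 1.8130e-06 = 1.90e-07 F/cm^2

1.90e-07


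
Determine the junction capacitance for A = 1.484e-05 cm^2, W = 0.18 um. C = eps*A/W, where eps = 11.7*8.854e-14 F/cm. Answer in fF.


Step 1: eps_Si = 11.7 * 8.854e-14 = 1.035918e-12 F/cm
Step 2: W in cm = 0.18 * 1e-4 = 1.80e-05 cm
Step 3: C = 1.035918e-12 * 1.484e-05 / 1.80e-05 = 8.540568e-13 F
Step 4: C = 854.06 fF

854.06


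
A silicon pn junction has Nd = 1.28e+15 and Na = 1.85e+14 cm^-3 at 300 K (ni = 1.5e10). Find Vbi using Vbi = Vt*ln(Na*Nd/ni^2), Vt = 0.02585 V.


Step 1: Compute Na*Nd/ni^2 = 1.85e+14 * 1.28e+15 / (1.5e10)^2 = 1.0524e+09
Step 2: ln(1.0524e+09) = 20.7743
Step 3: Vbi = 0.02585 * 20.7743 = 0.537 V

0.537


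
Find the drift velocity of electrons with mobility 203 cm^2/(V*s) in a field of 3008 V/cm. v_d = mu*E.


Step 1: v_d = mu * E
Step 2: v_d = 203 * 3008 = 610624
Step 3: v_d = 6.11e+05 cm/s

6.11e+05


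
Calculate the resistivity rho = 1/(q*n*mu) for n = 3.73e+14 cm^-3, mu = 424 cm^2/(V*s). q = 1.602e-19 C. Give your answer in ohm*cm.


Step 1: sigma = q * n * mu = 1.602e-19 * 3.73e+14 * 424 = 2.53360e-02 S/cm
Step 2: rho = 1 / sigma = 1 / 2.53360e-02 = 39.47 ohm*cm

39.47


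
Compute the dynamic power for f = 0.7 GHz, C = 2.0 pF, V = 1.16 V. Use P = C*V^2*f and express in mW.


Step 1: V^2 = 1.16^2 = 1.3456 V^2
Step 2: P = C*V^2*f = 2.0e-12 F * 1.3456 * 0.7e9 Hz
Step 3: P = 1.88384e-03 W
Step 4: P = 1.884 mW

1.884


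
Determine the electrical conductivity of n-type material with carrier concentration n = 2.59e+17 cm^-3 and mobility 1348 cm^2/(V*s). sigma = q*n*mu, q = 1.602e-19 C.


Step 1: sigma = q * n * mu
Step 2: sigma = 1.602e-19 * 2.59e+17 * 1348
Step 3: sigma = 5.593e+01 S/cm

5.593e+01


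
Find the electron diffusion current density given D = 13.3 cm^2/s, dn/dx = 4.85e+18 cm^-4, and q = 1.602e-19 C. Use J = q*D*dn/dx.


Step 1: J = q * D * (dn/dx)
Step 2: J = 1.602e-19 * 13.3 * 4.85e+18
Step 3: J = 1.03e+01 A/cm^2

1.03e+01


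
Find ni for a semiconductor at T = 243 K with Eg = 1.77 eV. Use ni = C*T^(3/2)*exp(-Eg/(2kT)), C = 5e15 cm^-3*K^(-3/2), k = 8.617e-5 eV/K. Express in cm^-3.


Step 1: Compute kT = 8.617e-5 * 243 = 0.02093931 eV
Step 2: Exponent = -Eg/(2kT) = -1.77/(2*0.02093931) = -42.26500
Step 3: T^(3/2) = 243^1.5 = 3788.00
Step 4: ni = 5e15 * 3788.00 * exp(-42.26500) = 8.35e+00 cm^-3

8.35e+00
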